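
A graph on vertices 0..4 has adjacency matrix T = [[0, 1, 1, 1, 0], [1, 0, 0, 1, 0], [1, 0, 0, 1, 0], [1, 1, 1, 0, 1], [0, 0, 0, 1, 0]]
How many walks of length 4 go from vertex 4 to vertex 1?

6

The number of length-4 walks from vertex 4 to vertex 1 is entry (4,1) of T⁴, where T is the adjacency matrix.
T² = [[3, 1, 1, 2, 1], [1, 2, 2, 1, 1], [1, 2, 2, 1, 1], [2, 1, 1, 4, 0], [1, 1, 1, 0, 1]]
T³ = [[4, 5, 5, 6, 2], [5, 2, 2, 6, 1], [5, 2, 2, 6, 1], [6, 6, 6, 4, 4], [2, 1, 1, 4, 0]]
T⁴ = [[16, 10, 10, 16, 6], [10, 11, 11, 10, 6], [10, 11, 11, 10, 6], [16, 10, 10, 22, 4], [6, 6, 6, 4, 4]]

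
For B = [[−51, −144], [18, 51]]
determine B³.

tr B = 0 and det B = −9, so the characteristic polynomial is λ² − (0)λ + (−9) with roots −3 and 3.
Eigenvectors give P = [[3, 8], [−1, −3]] with P⁻¹ = [[3, 8], [−1, −3]], and B = P·diag(−3, 3)·P⁻¹.
Then B³ = P·diag(−27, 27)·P⁻¹ = [[−81, 216], [27, −81]] · [[3, 8], [−1, −3]] = [[−459, −1296], [162, 459]].

[[−459, −1296], [162, 459]]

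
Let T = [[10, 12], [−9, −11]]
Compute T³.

[[28, 36], [−27, −35]]

tr T = −1 and det T = −2, so the characteristic polynomial is λ² − (−1)λ + (−2) with roots 1 and −2.
Eigenvectors give P = [[4, −1], [−3, 1]] with P⁻¹ = [[1, 1], [3, 4]], and T = P·diag(1, −2)·P⁻¹.
Then T³ = P·diag(1, −8)·P⁻¹ = [[4, 8], [−3, −8]] · [[1, 1], [3, 4]] = [[28, 36], [−27, −35]].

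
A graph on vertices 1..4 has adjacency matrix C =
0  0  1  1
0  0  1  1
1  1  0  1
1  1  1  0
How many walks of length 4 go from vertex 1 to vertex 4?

The number of length-4 walks from vertex 1 to vertex 4 is entry (1,4) of C^4, where C is the adjacency matrix.
C^2 = [[2, 2, 1, 1], [2, 2, 1, 1], [1, 1, 3, 2], [1, 1, 2, 3]]
C^3 = [[2, 2, 5, 5], [2, 2, 5, 5], [5, 5, 4, 5], [5, 5, 5, 4]]
C^4 = [[10, 10, 9, 9], [10, 10, 9, 9], [9, 9, 15, 14], [9, 9, 14, 15]]

9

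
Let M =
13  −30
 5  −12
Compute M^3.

[[97, −210], [35, −78]]

tr M = 1 and det M = −6, so the characteristic polynomial is λ² − (1)λ + (−6) with roots 3 and −2.
Eigenvectors give P = [[3, −2], [1, −1]] with P⁻¹ = [[1, −2], [1, −3]], and M = P·diag(3, −2)·P⁻¹.
Then M^3 = P·diag(27, −8)·P⁻¹ = [[81, 16], [27, 8]] · [[1, −2], [1, −3]] = [[97, −210], [35, −78]].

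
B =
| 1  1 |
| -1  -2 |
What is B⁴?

B² = [[0, -1], [1, 3]]
B³ = [[1, 2], [-2, -5]]
B⁴ = [[-1, -3], [3, 8]]

[[-1, -3], [3, 8]]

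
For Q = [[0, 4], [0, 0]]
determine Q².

[[0, 0], [0, 0]]

Q is strictly triangular, hence nilpotent: Q² = 0, so Q² = 0.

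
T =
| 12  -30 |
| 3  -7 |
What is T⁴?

tr T = 5 and det T = 6, so the characteristic polynomial is λ² − (5)λ + (6) with roots 2 and 3.
Eigenvectors give P = [[3, 10], [1, 3]] with P⁻¹ = [[-3, 10], [1, -3]], and T = P·diag(2, 3)·P⁻¹.
Then T⁴ = P·diag(16, 81)·P⁻¹ = [[48, 810], [16, 243]] · [[-3, 10], [1, -3]] = [[666, -1950], [195, -569]].

[[666, -1950], [195, -569]]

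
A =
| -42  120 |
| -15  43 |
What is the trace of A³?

tr A = 1 and det A = -6, so the characteristic polynomial is λ² − (1)λ + (-6) with roots 3 and -2.
Eigenvectors give P = [[-8, -3], [-3, -1]] with P⁻¹ = [[1, -3], [-3, 8]], and A = P·diag(3, -2)·P⁻¹.
Then A³ = P·diag(27, -8)·P⁻¹ = [[-216, 24], [-81, 8]] · [[1, -3], [-3, 8]] = [[-288, 840], [-105, 307]].

19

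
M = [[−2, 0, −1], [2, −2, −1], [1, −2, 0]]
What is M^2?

[[3, 2, 2], [−9, 6, 0], [−6, 4, 1]]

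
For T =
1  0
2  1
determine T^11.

T = I + N where N = [[0, 0], [2, 0]] is strictly lower-triangular, so N^2 = 0.
(I + N)^11 = I + 11·N = [[1, 0], [22, 1]].

[[1, 0], [22, 1]]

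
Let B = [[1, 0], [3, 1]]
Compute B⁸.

B = I + N where N = [[0, 0], [3, 0]] is strictly lower-triangular, so N² = 0.
(I + N)⁸ = I + 8·N = [[1, 0], [24, 1]].

[[1, 0], [24, 1]]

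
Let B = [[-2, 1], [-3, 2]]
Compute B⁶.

[[1, 0], [0, 1]]

B² = I (check: tr B = 0 and det B = -1), so B⁶ = I since 6 is even.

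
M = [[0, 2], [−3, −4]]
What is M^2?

[[−6, −8], [12, 10]]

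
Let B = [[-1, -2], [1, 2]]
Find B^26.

[[-1, -2], [1, 2]]

B² = B (a projection; rank 1, trace 1), so B^26 = B.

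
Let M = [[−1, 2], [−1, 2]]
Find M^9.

[[−1, 2], [−1, 2]]

M² = M (a projection; rank 1, trace 1), so M^9 = M.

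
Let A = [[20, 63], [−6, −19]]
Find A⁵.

tr A = 1 and det A = −2, so the characteristic polynomial is λ² − (1)λ + (−2) with roots 2 and −1.
Eigenvectors give P = [[7, −3], [−2, 1]] with P⁻¹ = [[1, 3], [2, 7]], and A = P·diag(2, −1)·P⁻¹.
Then A⁵ = P·diag(32, −1)·P⁻¹ = [[224, 3], [−64, −1]] · [[1, 3], [2, 7]] = [[230, 693], [−66, −199]].

[[230, 693], [−66, −199]]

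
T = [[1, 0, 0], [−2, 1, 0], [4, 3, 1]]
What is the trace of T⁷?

3

T = I + N where N = [[0, 0, 0], [−2, 0, 0], [4, 3, 0]] is strictly lower-triangular, so N³ = 0.
(I + N)⁷ = I + 7·N + 21·N² = [[1, 0, 0], [−14, 1, 0], [−98, 21, 1]].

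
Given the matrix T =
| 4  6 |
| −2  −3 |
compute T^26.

T² = T (a projection; rank 1, trace 1), so T^26 = T.

[[4, 6], [−2, −3]]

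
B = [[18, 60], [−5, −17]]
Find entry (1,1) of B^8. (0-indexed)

−18659

tr B = 1 and det B = −6, so the characteristic polynomial is λ² − (1)λ + (−6) with roots −2 and 3.
Eigenvectors give P = [[−3, 4], [1, −1]] with P⁻¹ = [[1, 4], [1, 3]], and B = P·diag(−2, 3)·P⁻¹.
Then B^8 = P·diag(256, 6561)·P⁻¹ = [[−768, 26244], [256, −6561]] · [[1, 4], [1, 3]] = [[25476, 75660], [−6305, −18659]].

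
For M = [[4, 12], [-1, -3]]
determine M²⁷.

M² = M (a projection; rank 1, trace 1), so M²⁷ = M.

[[4, 12], [-1, -3]]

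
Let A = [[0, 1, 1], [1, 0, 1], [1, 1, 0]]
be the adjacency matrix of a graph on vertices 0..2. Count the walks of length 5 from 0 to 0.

10

The number of length-5 walks from vertex 0 to vertex 0 is entry (0,0) of A⁵, where A is the adjacency matrix.
A² = [[2, 1, 1], [1, 2, 1], [1, 1, 2]]
A³ = [[2, 3, 3], [3, 2, 3], [3, 3, 2]]
A⁴ = [[6, 5, 5], [5, 6, 5], [5, 5, 6]]
A⁵ = [[10, 11, 11], [11, 10, 11], [11, 11, 10]]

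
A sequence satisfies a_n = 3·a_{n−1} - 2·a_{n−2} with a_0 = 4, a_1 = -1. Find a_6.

With companion matrix M = [[3, -2], [1, 0]], [a_n, a_{n−1}]ᵀ = M·[a_{n−1}, a_{n−2}]ᵀ, so [a_6, a_5]ᵀ = M⁵·[a_1, a_0]ᵀ.
M⁵ = [[63, -62], [31, -30]], giving [a_6, a_5]ᵀ = [[-311], [-151]].

-311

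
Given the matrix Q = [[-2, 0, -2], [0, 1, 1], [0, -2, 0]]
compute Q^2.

[[4, 4, 4], [0, -1, 1], [0, -2, -2]]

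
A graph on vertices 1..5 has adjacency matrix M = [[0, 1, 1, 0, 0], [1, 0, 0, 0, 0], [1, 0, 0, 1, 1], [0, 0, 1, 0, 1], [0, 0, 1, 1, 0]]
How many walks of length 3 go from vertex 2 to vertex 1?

2

The number of length-3 walks from vertex 2 to vertex 1 is entry (2,1) of M³, where M is the adjacency matrix.
M² = [[2, 0, 0, 1, 1], [0, 1, 1, 0, 0], [0, 1, 3, 1, 1], [1, 0, 1, 2, 1], [1, 0, 1, 1, 2]]
M³ = [[0, 2, 4, 1, 1], [2, 0, 0, 1, 1], [4, 0, 2, 4, 4], [1, 1, 4, 2, 3], [1, 1, 4, 3, 2]]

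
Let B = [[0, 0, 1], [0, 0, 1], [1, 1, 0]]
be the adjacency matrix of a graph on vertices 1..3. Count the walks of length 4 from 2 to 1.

The number of length-4 walks from vertex 2 to vertex 1 is entry (2,1) of B^4, where B is the adjacency matrix.
B^2 = [[1, 1, 0], [1, 1, 0], [0, 0, 2]]
B^3 = [[0, 0, 2], [0, 0, 2], [2, 2, 0]]
B^4 = [[2, 2, 0], [2, 2, 0], [0, 0, 4]]

2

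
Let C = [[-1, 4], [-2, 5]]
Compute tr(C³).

tr C = 4 and det C = 3, so the characteristic polynomial is λ² − (4)λ + (3) with roots 1 and 3.
Eigenvectors give P = [[2, 1], [1, 1]] with P⁻¹ = [[1, -1], [-1, 2]], and C = P·diag(1, 3)·P⁻¹.
Then C³ = P·diag(1, 27)·P⁻¹ = [[2, 27], [1, 27]] · [[1, -1], [-1, 2]] = [[-25, 52], [-26, 53]].

28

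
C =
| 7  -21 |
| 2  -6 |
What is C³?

[[7, -21], [2, -6]]

C² = C (a projection; rank 1, trace 1), so C³ = C.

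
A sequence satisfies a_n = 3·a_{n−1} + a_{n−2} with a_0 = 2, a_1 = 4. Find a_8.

With companion matrix A = [[3, 1], [1, 0]], [a_n, a_{n−1}]ᵀ = A·[a_{n−1}, a_{n−2}]ᵀ, so [a_8, a_7]ᵀ = A^7·[a_1, a_0]ᵀ.
A^7 = [[3927, 1189], [1189, 360]], giving [a_8, a_7]ᵀ = [[18086], [5476]].

18086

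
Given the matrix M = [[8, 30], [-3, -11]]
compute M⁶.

[[-566, -1890], [189, 631]]

tr M = -3 and det M = 2, so the characteristic polynomial is λ² − (-3)λ + (2) with roots -1 and -2.
Eigenvectors give P = [[10, -3], [-3, 1]] with P⁻¹ = [[1, 3], [3, 10]], and M = P·diag(-1, -2)·P⁻¹.
Then M⁶ = P·diag(1, 64)·P⁻¹ = [[10, -192], [-3, 64]] · [[1, 3], [3, 10]] = [[-566, -1890], [189, 631]].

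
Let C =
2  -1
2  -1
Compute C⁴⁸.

[[2, -1], [2, -1]]

C² = C (a projection; rank 1, trace 1), so C⁴⁸ = C.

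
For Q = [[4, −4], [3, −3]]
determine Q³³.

Q² = Q (a projection; rank 1, trace 1), so Q³³ = Q.

[[4, −4], [3, −3]]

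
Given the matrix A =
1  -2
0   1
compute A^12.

A = I + N where N = [[0, -2], [0, 0]] is strictly upper-triangular, so N^2 = 0.
(I + N)^12 = I + 12·N = [[1, -24], [0, 1]].

[[1, -24], [0, 1]]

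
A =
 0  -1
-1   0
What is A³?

A² = I (check: tr A = 0 and det A = -1), so A³ = A since 3 is odd.

[[0, -1], [-1, 0]]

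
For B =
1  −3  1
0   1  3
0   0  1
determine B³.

B = I + N where N = [[0, −3, 1], [0, 0, 3], [0, 0, 0]] is strictly upper-triangular, so N³ = 0.
(I + N)³ = I + 3·N + 3·N² = [[1, −9, −24], [0, 1, 9], [0, 0, 1]].

[[1, −9, −24], [0, 1, 9], [0, 0, 1]]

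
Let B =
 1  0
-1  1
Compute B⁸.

[[1, 0], [-8, 1]]

B = I + N where N = [[0, 0], [-1, 0]] is strictly lower-triangular, so N² = 0.
(I + N)⁸ = I + 8·N = [[1, 0], [-8, 1]].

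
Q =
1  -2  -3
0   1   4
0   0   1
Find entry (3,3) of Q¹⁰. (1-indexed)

1

Q = I + N where N = [[0, -2, -3], [0, 0, 4], [0, 0, 0]] is strictly upper-triangular, so N³ = 0.
(I + N)¹⁰ = I + 10·N + 45·N² = [[1, -20, -390], [0, 1, 40], [0, 0, 1]].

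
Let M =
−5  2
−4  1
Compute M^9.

[[−39365, 19682], [−39364, 19681]]

tr M = −4 and det M = 3, so the characteristic polynomial is λ² − (−4)λ + (3) with roots −1 and −3.
Eigenvectors give P = [[−1, 1], [−2, 1]] with P⁻¹ = [[1, −1], [2, −1]], and M = P·diag(−1, −3)·P⁻¹.
Then M^9 = P·diag(−1, −19683)·P⁻¹ = [[1, −19683], [2, −19683]] · [[1, −1], [2, −1]] = [[−39365, 19682], [−39364, 19681]].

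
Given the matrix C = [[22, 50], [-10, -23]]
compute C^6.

tr C = -1 and det C = -6, so the characteristic polynomial is λ² − (-1)λ + (-6) with roots -3 and 2.
Eigenvectors give P = [[2, 5], [-1, -2]] with P⁻¹ = [[-2, -5], [1, 2]], and C = P·diag(-3, 2)·P⁻¹.
Then C^6 = P·diag(729, 64)·P⁻¹ = [[1458, 320], [-729, -128]] · [[-2, -5], [1, 2]] = [[-2596, -6650], [1330, 3389]].

[[-2596, -6650], [1330, 3389]]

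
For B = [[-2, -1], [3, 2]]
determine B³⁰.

[[1, 0], [0, 1]]

B² = I (check: tr B = 0 and det B = -1), so B³⁰ = I since 30 is even.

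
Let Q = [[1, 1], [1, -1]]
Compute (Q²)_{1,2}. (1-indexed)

0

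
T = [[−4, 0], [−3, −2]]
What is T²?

[[16, 0], [18, 4]]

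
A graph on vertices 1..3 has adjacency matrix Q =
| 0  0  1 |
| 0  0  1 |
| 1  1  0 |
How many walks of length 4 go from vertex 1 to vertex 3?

0

The number of length-4 walks from vertex 1 to vertex 3 is entry (1,3) of Q⁴, where Q is the adjacency matrix.
Q² = [[1, 1, 0], [1, 1, 0], [0, 0, 2]]
Q³ = [[0, 0, 2], [0, 0, 2], [2, 2, 0]]
Q⁴ = [[2, 2, 0], [2, 2, 0], [0, 0, 4]]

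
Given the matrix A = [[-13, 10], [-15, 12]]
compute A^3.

tr A = -1 and det A = -6, so the characteristic polynomial is λ² − (-1)λ + (-6) with roots 2 and -3.
Eigenvectors give P = [[-2, 1], [-3, 1]] with P⁻¹ = [[1, -1], [3, -2]], and A = P·diag(2, -3)·P⁻¹.
Then A^3 = P·diag(8, -27)·P⁻¹ = [[-16, -27], [-24, -27]] · [[1, -1], [3, -2]] = [[-97, 70], [-105, 78]].

[[-97, 70], [-105, 78]]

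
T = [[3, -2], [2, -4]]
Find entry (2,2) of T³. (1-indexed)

-44

T² = [[5, 2], [-2, 12]]
T³ = [[19, -18], [18, -44]]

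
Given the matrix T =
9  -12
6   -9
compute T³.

[[81, -108], [54, -81]]

tr T = 0 and det T = -9, so the characteristic polynomial is λ² − (0)λ + (-9) with roots 3 and -3.
Eigenvectors give P = [[-2, 1], [-1, 1]] with P⁻¹ = [[-1, 1], [-1, 2]], and T = P·diag(3, -3)·P⁻¹.
Then T³ = P·diag(27, -27)·P⁻¹ = [[-54, -27], [-27, -27]] · [[-1, 1], [-1, 2]] = [[81, -108], [54, -81]].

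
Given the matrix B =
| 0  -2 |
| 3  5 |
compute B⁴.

tr B = 5 and det B = 6, so the characteristic polynomial is λ² − (5)λ + (6) with roots 2 and 3.
Eigenvectors give P = [[1, -2], [-1, 3]] with P⁻¹ = [[3, 2], [1, 1]], and B = P·diag(2, 3)·P⁻¹.
Then B⁴ = P·diag(16, 81)·P⁻¹ = [[16, -162], [-16, 243]] · [[3, 2], [1, 1]] = [[-114, -130], [195, 211]].

[[-114, -130], [195, 211]]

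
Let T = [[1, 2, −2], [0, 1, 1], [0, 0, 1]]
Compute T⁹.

T = I + N where N = [[0, 2, −2], [0, 0, 1], [0, 0, 0]] is strictly upper-triangular, so N³ = 0.
(I + N)⁹ = I + 9·N + 36·N² = [[1, 18, 54], [0, 1, 9], [0, 0, 1]].

[[1, 18, 54], [0, 1, 9], [0, 0, 1]]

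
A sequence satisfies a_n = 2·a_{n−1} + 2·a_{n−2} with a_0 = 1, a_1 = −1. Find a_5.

With companion matrix A = [[2, 2], [1, 0]], [a_n, a_{n−1}]ᵀ = A·[a_{n−1}, a_{n−2}]ᵀ, so [a_5, a_4]ᵀ = A⁴·[a_1, a_0]ᵀ.
A⁴ = [[44, 32], [16, 12]], giving [a_5, a_4]ᵀ = [[−12], [−4]].

−12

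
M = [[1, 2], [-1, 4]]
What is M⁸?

tr M = 5 and det M = 6, so the characteristic polynomial is λ² − (5)λ + (6) with roots 2 and 3.
Eigenvectors give P = [[2, -1], [1, -1]] with P⁻¹ = [[1, -1], [1, -2]], and M = P·diag(2, 3)·P⁻¹.
Then M⁸ = P·diag(256, 6561)·P⁻¹ = [[512, -6561], [256, -6561]] · [[1, -1], [1, -2]] = [[-6049, 12610], [-6305, 12866]].

[[-6049, 12610], [-6305, 12866]]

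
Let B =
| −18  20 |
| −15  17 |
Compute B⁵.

tr B = −1 and det B = −6, so the characteristic polynomial is λ² − (−1)λ + (−6) with roots 2 and −3.
Eigenvectors give P = [[1, 4], [1, 3]] with P⁻¹ = [[−3, 4], [1, −1]], and B = P·diag(2, −3)·P⁻¹.
Then B⁵ = P·diag(32, −243)·P⁻¹ = [[32, −972], [32, −729]] · [[−3, 4], [1, −1]] = [[−1068, 1100], [−825, 857]].

[[−1068, 1100], [−825, 857]]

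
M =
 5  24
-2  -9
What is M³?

[[77, 312], [-26, -105]]

tr M = -4 and det M = 3, so the characteristic polynomial is λ² − (-4)λ + (3) with roots -1 and -3.
Eigenvectors give P = [[4, -3], [-1, 1]] with P⁻¹ = [[1, 3], [1, 4]], and M = P·diag(-1, -3)·P⁻¹.
Then M³ = P·diag(-1, -27)·P⁻¹ = [[-4, 81], [1, -27]] · [[1, 3], [1, 4]] = [[77, 312], [-26, -105]].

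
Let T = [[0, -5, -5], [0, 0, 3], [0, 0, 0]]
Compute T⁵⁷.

[[0, 0, 0], [0, 0, 0], [0, 0, 0]]

T is strictly triangular, hence nilpotent: T³ = 0, so T⁵⁷ = 0.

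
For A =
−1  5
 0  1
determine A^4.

A² = I (check: tr A = 0 and det A = −1), so A^4 = I since 4 is even.

[[1, 0], [0, 1]]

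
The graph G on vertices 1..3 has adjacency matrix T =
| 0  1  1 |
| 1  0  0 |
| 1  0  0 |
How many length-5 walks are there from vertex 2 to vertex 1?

4

The number of length-5 walks from vertex 2 to vertex 1 is entry (2,1) of T^5, where T is the adjacency matrix.
T^2 = [[2, 0, 0], [0, 1, 1], [0, 1, 1]]
T^3 = [[0, 2, 2], [2, 0, 0], [2, 0, 0]]
T^4 = [[4, 0, 0], [0, 2, 2], [0, 2, 2]]
T^5 = [[0, 4, 4], [4, 0, 0], [4, 0, 0]]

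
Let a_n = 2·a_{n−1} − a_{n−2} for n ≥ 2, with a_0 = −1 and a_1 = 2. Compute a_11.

32

With companion matrix T = [[2, −1], [1, 0]], [a_n, a_{n−1}]ᵀ = T·[a_{n−1}, a_{n−2}]ᵀ, so [a_11, a_10]ᵀ = T¹⁰·[a_1, a_0]ᵀ.
T¹⁰ = [[11, −10], [10, −9]], giving [a_11, a_10]ᵀ = [[32], [29]].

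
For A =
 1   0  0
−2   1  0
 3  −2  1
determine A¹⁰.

[[1, 0, 0], [−20, 1, 0], [210, −20, 1]]

A = I + N where N = [[0, 0, 0], [−2, 0, 0], [3, −2, 0]] is strictly lower-triangular, so N³ = 0.
(I + N)¹⁰ = I + 10·N + 45·N² = [[1, 0, 0], [−20, 1, 0], [210, −20, 1]].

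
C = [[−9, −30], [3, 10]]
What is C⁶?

C² = C (a projection; rank 1, trace 1), so C⁶ = C.

[[−9, −30], [3, 10]]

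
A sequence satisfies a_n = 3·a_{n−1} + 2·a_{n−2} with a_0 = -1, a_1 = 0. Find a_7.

With companion matrix T = [[3, 2], [1, 0]], [a_n, a_{n−1}]ᵀ = T·[a_{n−1}, a_{n−2}]ᵀ, so [a_7, a_6]ᵀ = T^6·[a_1, a_0]ᵀ.
T^6 = [[1763, 990], [495, 278]], giving [a_7, a_6]ᵀ = [[-990], [-278]].

-990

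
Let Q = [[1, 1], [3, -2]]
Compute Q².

[[4, -1], [-3, 7]]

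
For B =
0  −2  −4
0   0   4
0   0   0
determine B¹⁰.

[[0, 0, 0], [0, 0, 0], [0, 0, 0]]

B is strictly triangular, hence nilpotent: B³ = 0, so B¹⁰ = 0.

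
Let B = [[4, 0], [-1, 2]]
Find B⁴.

[[256, 0], [-120, 16]]

B² = [[16, 0], [-6, 4]]
B³ = [[64, 0], [-28, 8]]
B⁴ = [[256, 0], [-120, 16]]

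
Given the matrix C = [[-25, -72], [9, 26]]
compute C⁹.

[[-4105, -12312], [1539, 4616]]

tr C = 1 and det C = -2, so the characteristic polynomial is λ² − (1)λ + (-2) with roots 2 and -1.
Eigenvectors give P = [[-8, -3], [3, 1]] with P⁻¹ = [[1, 3], [-3, -8]], and C = P·diag(2, -1)·P⁻¹.
Then C⁹ = P·diag(512, -1)·P⁻¹ = [[-4096, 3], [1536, -1]] · [[1, 3], [-3, -8]] = [[-4105, -12312], [1539, 4616]].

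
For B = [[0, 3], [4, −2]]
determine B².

[[12, −6], [−8, 16]]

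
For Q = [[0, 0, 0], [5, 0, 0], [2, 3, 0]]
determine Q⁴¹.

Q is strictly triangular, hence nilpotent: Q³ = 0, so Q⁴¹ = 0.

[[0, 0, 0], [0, 0, 0], [0, 0, 0]]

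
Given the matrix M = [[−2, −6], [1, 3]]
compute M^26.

[[−2, −6], [1, 3]]

M² = M (a projection; rank 1, trace 1), so M^26 = M.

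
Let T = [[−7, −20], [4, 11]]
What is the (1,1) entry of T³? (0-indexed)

131

tr T = 4 and det T = 3, so the characteristic polynomial is λ² − (4)λ + (3) with roots 1 and 3.
Eigenvectors give P = [[−5, −2], [2, 1]] with P⁻¹ = [[−1, −2], [2, 5]], and T = P·diag(1, 3)·P⁻¹.
Then T³ = P·diag(1, 27)·P⁻¹ = [[−5, −54], [2, 27]] · [[−1, −2], [2, 5]] = [[−103, −260], [52, 131]].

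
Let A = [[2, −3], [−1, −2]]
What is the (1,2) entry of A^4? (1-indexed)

0

A^2 = [[7, 0], [0, 7]]
A^3 = [[14, −21], [−7, −14]]
A^4 = [[49, 0], [0, 49]]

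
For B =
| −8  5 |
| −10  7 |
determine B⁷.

[[−4502, 2315], [−4630, 2443]]

tr B = −1 and det B = −6, so the characteristic polynomial is λ² − (−1)λ + (−6) with roots 2 and −3.
Eigenvectors give P = [[−1, 1], [−2, 1]] with P⁻¹ = [[1, −1], [2, −1]], and B = P·diag(2, −3)·P⁻¹.
Then B⁷ = P·diag(128, −2187)·P⁻¹ = [[−128, −2187], [−256, −2187]] · [[1, −1], [2, −1]] = [[−4502, 2315], [−4630, 2443]].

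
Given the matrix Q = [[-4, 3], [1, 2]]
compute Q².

[[19, -6], [-2, 7]]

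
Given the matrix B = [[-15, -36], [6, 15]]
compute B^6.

[[729, 0], [0, 729]]

tr B = 0 and det B = -9, so the characteristic polynomial is λ² − (0)λ + (-9) with roots -3 and 3.
Eigenvectors give P = [[3, -2], [-1, 1]] with P⁻¹ = [[1, 2], [1, 3]], and B = P·diag(-3, 3)·P⁻¹.
Then B^6 = P·diag(729, 729)·P⁻¹ = [[2187, -1458], [-729, 729]] · [[1, 2], [1, 3]] = [[729, 0], [0, 729]].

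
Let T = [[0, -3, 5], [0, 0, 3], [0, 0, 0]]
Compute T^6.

[[0, 0, 0], [0, 0, 0], [0, 0, 0]]

T is strictly triangular, hence nilpotent: T^3 = 0, so T^6 = 0.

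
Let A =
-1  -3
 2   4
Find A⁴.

[[-29, -45], [30, 46]]

A² = [[-5, -9], [6, 10]]
A³ = [[-13, -21], [14, 22]]
A⁴ = [[-29, -45], [30, 46]]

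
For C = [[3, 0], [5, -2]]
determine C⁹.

tr C = 1 and det C = -6, so the characteristic polynomial is λ² − (1)λ + (-6) with roots -2 and 3.
Eigenvectors give P = [[0, 1], [-1, 1]] with P⁻¹ = [[1, -1], [1, 0]], and C = P·diag(-2, 3)·P⁻¹.
Then C⁹ = P·diag(-512, 19683)·P⁻¹ = [[0, 19683], [512, 19683]] · [[1, -1], [1, 0]] = [[19683, 0], [20195, -512]].

[[19683, 0], [20195, -512]]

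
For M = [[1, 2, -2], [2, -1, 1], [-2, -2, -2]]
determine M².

[[9, 4, 4], [-2, 3, -7], [-2, 2, 6]]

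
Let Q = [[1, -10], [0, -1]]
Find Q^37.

[[1, -10], [0, -1]]

Q² = I (check: tr Q = 0 and det Q = -1), so Q^37 = Q since 37 is odd.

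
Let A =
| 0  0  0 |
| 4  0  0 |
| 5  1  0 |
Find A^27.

A is strictly triangular, hence nilpotent: A^3 = 0, so A^27 = 0.

[[0, 0, 0], [0, 0, 0], [0, 0, 0]]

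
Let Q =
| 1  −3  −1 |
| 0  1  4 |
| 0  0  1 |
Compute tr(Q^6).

3

Q = I + N where N = [[0, −3, −1], [0, 0, 4], [0, 0, 0]] is strictly upper-triangular, so N^3 = 0.
(I + N)^6 = I + 6·N + 15·N^2 = [[1, −18, −186], [0, 1, 24], [0, 0, 1]].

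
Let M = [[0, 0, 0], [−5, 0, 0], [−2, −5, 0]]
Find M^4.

M is strictly triangular, hence nilpotent: M^3 = 0, so M^4 = 0.

[[0, 0, 0], [0, 0, 0], [0, 0, 0]]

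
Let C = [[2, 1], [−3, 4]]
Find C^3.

[[−16, 25], [−75, 34]]

C^2 = [[1, 6], [−18, 13]]
C^3 = [[−16, 25], [−75, 34]]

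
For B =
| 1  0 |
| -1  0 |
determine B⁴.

[[1, 0], [-1, 0]]

B² = B (a projection; rank 1, trace 1), so B⁴ = B.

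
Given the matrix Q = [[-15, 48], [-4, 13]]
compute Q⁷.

[[-8751, 26256], [-2188, 6565]]

tr Q = -2 and det Q = -3, so the characteristic polynomial is λ² − (-2)λ + (-3) with roots -3 and 1.
Eigenvectors give P = [[-4, 3], [-1, 1]] with P⁻¹ = [[-1, 3], [-1, 4]], and Q = P·diag(-3, 1)·P⁻¹.
Then Q⁷ = P·diag(-2187, 1)·P⁻¹ = [[8748, 3], [2187, 1]] · [[-1, 3], [-1, 4]] = [[-8751, 26256], [-2188, 6565]].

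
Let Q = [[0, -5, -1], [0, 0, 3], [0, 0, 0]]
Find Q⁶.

Q is strictly triangular, hence nilpotent: Q³ = 0, so Q⁶ = 0.

[[0, 0, 0], [0, 0, 0], [0, 0, 0]]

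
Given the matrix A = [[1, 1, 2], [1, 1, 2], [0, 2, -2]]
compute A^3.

[[8, 8, 16], [8, 8, 16], [0, 16, -16]]

A^2 = [[2, 6, 0], [2, 6, 0], [2, -2, 8]]
A^3 = [[8, 8, 16], [8, 8, 16], [0, 16, -16]]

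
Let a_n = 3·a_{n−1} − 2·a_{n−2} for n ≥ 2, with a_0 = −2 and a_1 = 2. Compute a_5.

122

With companion matrix A = [[3, −2], [1, 0]], [a_n, a_{n−1}]ᵀ = A·[a_{n−1}, a_{n−2}]ᵀ, so [a_5, a_4]ᵀ = A^4·[a_1, a_0]ᵀ.
A^4 = [[31, −30], [15, −14]], giving [a_5, a_4]ᵀ = [[122], [58]].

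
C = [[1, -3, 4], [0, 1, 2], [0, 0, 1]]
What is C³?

C = I + N where N = [[0, -3, 4], [0, 0, 2], [0, 0, 0]] is strictly upper-triangular, so N³ = 0.
(I + N)³ = I + 3·N + 3·N² = [[1, -9, -6], [0, 1, 6], [0, 0, 1]].

[[1, -9, -6], [0, 1, 6], [0, 0, 1]]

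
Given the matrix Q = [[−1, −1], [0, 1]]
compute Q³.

[[−1, −1], [0, 1]]

Q² = I (check: tr Q = 0 and det Q = −1), so Q³ = Q since 3 is odd.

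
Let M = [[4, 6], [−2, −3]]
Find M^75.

M² = M (a projection; rank 1, trace 1), so M^75 = M.

[[4, 6], [−2, −3]]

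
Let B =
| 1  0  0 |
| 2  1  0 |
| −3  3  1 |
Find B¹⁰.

[[1, 0, 0], [20, 1, 0], [240, 30, 1]]

B = I + N where N = [[0, 0, 0], [2, 0, 0], [−3, 3, 0]] is strictly lower-triangular, so N³ = 0.
(I + N)¹⁰ = I + 10·N + 45·N² = [[1, 0, 0], [20, 1, 0], [240, 30, 1]].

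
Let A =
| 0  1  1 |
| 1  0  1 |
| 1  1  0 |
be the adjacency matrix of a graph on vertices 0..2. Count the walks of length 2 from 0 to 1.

1

The number of length-2 walks from vertex 0 to vertex 1 is entry (0,1) of A^2, where A is the adjacency matrix.
A^2 = [[2, 1, 1], [1, 2, 1], [1, 1, 2]]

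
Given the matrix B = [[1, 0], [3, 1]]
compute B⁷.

B = I + N where N = [[0, 0], [3, 0]] is strictly lower-triangular, so N² = 0.
(I + N)⁷ = I + 7·N = [[1, 0], [21, 1]].

[[1, 0], [21, 1]]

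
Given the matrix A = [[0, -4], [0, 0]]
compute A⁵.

[[0, 0], [0, 0]]

A is strictly triangular, hence nilpotent: A² = 0, so A⁵ = 0.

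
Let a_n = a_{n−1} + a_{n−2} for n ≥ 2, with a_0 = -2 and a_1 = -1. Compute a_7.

-29

With companion matrix T = [[1, 1], [1, 0]], [a_n, a_{n−1}]ᵀ = T·[a_{n−1}, a_{n−2}]ᵀ, so [a_7, a_6]ᵀ = T⁶·[a_1, a_0]ᵀ.
T⁶ = [[13, 8], [8, 5]], giving [a_7, a_6]ᵀ = [[-29], [-18]].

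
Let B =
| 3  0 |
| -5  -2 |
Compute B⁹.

[[19683, 0], [-20195, -512]]

tr B = 1 and det B = -6, so the characteristic polynomial is λ² − (1)λ + (-6) with roots 3 and -2.
Eigenvectors give P = [[-1, 0], [1, 1]] with P⁻¹ = [[-1, 0], [1, 1]], and B = P·diag(3, -2)·P⁻¹.
Then B⁹ = P·diag(19683, -512)·P⁻¹ = [[-19683, 0], [19683, -512]] · [[-1, 0], [1, 1]] = [[19683, 0], [-20195, -512]].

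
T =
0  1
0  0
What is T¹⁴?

[[0, 0], [0, 0]]

T is strictly triangular, hence nilpotent: T² = 0, so T¹⁴ = 0.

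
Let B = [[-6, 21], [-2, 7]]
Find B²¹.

[[-6, 21], [-2, 7]]

B² = B (a projection; rank 1, trace 1), so B²¹ = B.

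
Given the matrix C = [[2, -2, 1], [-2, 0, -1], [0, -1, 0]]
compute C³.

C² = [[8, -5, 4], [-4, 5, -2], [2, 0, 1]]
C³ = [[26, -20, 13], [-18, 10, -9], [4, -5, 2]]

[[26, -20, 13], [-18, 10, -9], [4, -5, 2]]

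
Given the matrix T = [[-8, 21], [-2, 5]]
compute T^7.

tr T = -3 and det T = 2, so the characteristic polynomial is λ² − (-3)λ + (2) with roots -1 and -2.
Eigenvectors give P = [[3, -7], [1, -2]] with P⁻¹ = [[-2, 7], [-1, 3]], and T = P·diag(-1, -2)·P⁻¹.
Then T^7 = P·diag(-1, -128)·P⁻¹ = [[-3, 896], [-1, 256]] · [[-2, 7], [-1, 3]] = [[-890, 2667], [-254, 761]].

[[-890, 2667], [-254, 761]]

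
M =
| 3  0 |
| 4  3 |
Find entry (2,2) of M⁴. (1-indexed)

M² = [[9, 0], [24, 9]]
M³ = [[27, 0], [108, 27]]
M⁴ = [[81, 0], [432, 81]]

81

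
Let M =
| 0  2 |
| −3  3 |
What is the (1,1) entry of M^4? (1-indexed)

M^2 = [[−6, 6], [−9, 3]]
M^3 = [[−18, 6], [−9, −9]]
M^4 = [[−18, −18], [27, −45]]

−18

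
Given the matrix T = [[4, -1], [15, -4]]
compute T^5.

[[4, -1], [15, -4]]

T² = I (check: tr T = 0 and det T = -1), so T^5 = T since 5 is odd.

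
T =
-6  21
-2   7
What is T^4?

[[-6, 21], [-2, 7]]

T² = T (a projection; rank 1, trace 1), so T^4 = T.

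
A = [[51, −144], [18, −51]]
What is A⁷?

tr A = 0 and det A = −9, so the characteristic polynomial is λ² − (0)λ + (−9) with roots −3 and 3.
Eigenvectors give P = [[−8, 3], [−3, 1]] with P⁻¹ = [[1, −3], [3, −8]], and A = P·diag(−3, 3)·P⁻¹.
Then A⁷ = P·diag(−2187, 2187)·P⁻¹ = [[17496, 6561], [6561, 2187]] · [[1, −3], [3, −8]] = [[37179, −104976], [13122, −37179]].

[[37179, −104976], [13122, −37179]]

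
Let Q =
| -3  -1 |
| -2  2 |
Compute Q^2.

[[11, 1], [2, 6]]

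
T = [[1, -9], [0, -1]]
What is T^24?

[[1, 0], [0, 1]]

T² = I (check: tr T = 0 and det T = -1), so T^24 = I since 24 is even.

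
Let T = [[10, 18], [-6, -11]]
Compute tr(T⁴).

17

tr T = -1 and det T = -2, so the characteristic polynomial is λ² − (-1)λ + (-2) with roots -2 and 1.
Eigenvectors give P = [[3, 2], [-2, -1]] with P⁻¹ = [[-1, -2], [2, 3]], and T = P·diag(-2, 1)·P⁻¹.
Then T⁴ = P·diag(16, 1)·P⁻¹ = [[48, 2], [-32, -1]] · [[-1, -2], [2, 3]] = [[-44, -90], [30, 61]].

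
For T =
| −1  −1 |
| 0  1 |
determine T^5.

T² = I (check: tr T = 0 and det T = −1), so T^5 = T since 5 is odd.

[[−1, −1], [0, 1]]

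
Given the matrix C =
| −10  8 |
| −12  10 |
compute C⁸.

[[256, 0], [0, 256]]

tr C = 0 and det C = −4, so the characteristic polynomial is λ² − (0)λ + (−4) with roots 2 and −2.
Eigenvectors give P = [[−2, 1], [−3, 1]] with P⁻¹ = [[1, −1], [3, −2]], and C = P·diag(2, −2)·P⁻¹.
Then C⁸ = P·diag(256, 256)·P⁻¹ = [[−512, 256], [−768, 256]] · [[1, −1], [3, −2]] = [[256, 0], [0, 256]].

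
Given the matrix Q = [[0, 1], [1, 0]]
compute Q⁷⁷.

[[0, 1], [1, 0]]

Q² = I (check: tr Q = 0 and det Q = −1), so Q⁷⁷ = Q since 77 is odd.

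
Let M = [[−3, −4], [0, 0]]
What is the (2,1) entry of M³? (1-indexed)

0

M² = [[9, 12], [0, 0]]
M³ = [[−27, −36], [0, 0]]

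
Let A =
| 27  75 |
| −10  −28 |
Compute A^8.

[[−31269, −94575], [12610, 38086]]

tr A = −1 and det A = −6, so the characteristic polynomial is λ² − (−1)λ + (−6) with roots −3 and 2.
Eigenvectors give P = [[−5, −3], [2, 1]] with P⁻¹ = [[1, 3], [−2, −5]], and A = P·diag(−3, 2)·P⁻¹.
Then A^8 = P·diag(6561, 256)·P⁻¹ = [[−32805, −768], [13122, 256]] · [[1, 3], [−2, −5]] = [[−31269, −94575], [12610, 38086]].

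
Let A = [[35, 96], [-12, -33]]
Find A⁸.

[[59041, 157440], [-19680, -52479]]

tr A = 2 and det A = -3, so the characteristic polynomial is λ² − (2)λ + (-3) with roots 3 and -1.
Eigenvectors give P = [[-3, -8], [1, 3]] with P⁻¹ = [[-3, -8], [1, 3]], and A = P·diag(3, -1)·P⁻¹.
Then A⁸ = P·diag(6561, 1)·P⁻¹ = [[-19683, -8], [6561, 3]] · [[-3, -8], [1, 3]] = [[59041, 157440], [-19680, -52479]].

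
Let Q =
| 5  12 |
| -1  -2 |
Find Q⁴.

[[61, 180], [-15, -44]]

tr Q = 3 and det Q = 2, so the characteristic polynomial is λ² − (3)λ + (2) with roots 2 and 1.
Eigenvectors give P = [[4, 3], [-1, -1]] with P⁻¹ = [[1, 3], [-1, -4]], and Q = P·diag(2, 1)·P⁻¹.
Then Q⁴ = P·diag(16, 1)·P⁻¹ = [[64, 3], [-16, -1]] · [[1, 3], [-1, -4]] = [[61, 180], [-15, -44]].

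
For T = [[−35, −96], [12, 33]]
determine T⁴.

tr T = −2 and det T = −3, so the characteristic polynomial is λ² − (−2)λ + (−3) with roots 1 and −3.
Eigenvectors give P = [[8, −3], [−3, 1]] with P⁻¹ = [[−1, −3], [−3, −8]], and T = P·diag(1, −3)·P⁻¹.
Then T⁴ = P·diag(1, 81)·P⁻¹ = [[8, −243], [−3, 81]] · [[−1, −3], [−3, −8]] = [[721, 1920], [−240, −639]].

[[721, 1920], [−240, −639]]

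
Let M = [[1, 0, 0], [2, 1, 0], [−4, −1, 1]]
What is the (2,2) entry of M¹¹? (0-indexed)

M = I + N where N = [[0, 0, 0], [2, 0, 0], [−4, −1, 0]] is strictly lower-triangular, so N³ = 0.
(I + N)¹¹ = I + 11·N + 55·N² = [[1, 0, 0], [22, 1, 0], [−154, −11, 1]].

1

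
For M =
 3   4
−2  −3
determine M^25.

[[3, 4], [−2, −3]]

M² = I (check: tr M = 0 and det M = −1), so M^25 = M since 25 is odd.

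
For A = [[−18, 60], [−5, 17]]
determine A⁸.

tr A = −1 and det A = −6, so the characteristic polynomial is λ² − (−1)λ + (−6) with roots −3 and 2.
Eigenvectors give P = [[4, 3], [1, 1]] with P⁻¹ = [[1, −3], [−1, 4]], and A = P·diag(−3, 2)·P⁻¹.
Then A⁸ = P·diag(6561, 256)·P⁻¹ = [[26244, 768], [6561, 256]] · [[1, −3], [−1, 4]] = [[25476, −75660], [6305, −18659]].

[[25476, −75660], [6305, −18659]]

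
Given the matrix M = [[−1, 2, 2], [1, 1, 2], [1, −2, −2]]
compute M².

[[5, −4, −2], [2, −1, 0], [−5, 4, 2]]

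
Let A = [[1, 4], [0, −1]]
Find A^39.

A² = I (check: tr A = 0 and det A = −1), so A^39 = A since 39 is odd.

[[1, 4], [0, −1]]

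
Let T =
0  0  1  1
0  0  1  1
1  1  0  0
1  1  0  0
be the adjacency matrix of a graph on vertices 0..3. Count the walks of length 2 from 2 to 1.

The number of length-2 walks from vertex 2 to vertex 1 is entry (2,1) of T², where T is the adjacency matrix.
T² = [[2, 2, 0, 0], [2, 2, 0, 0], [0, 0, 2, 2], [0, 0, 2, 2]]

0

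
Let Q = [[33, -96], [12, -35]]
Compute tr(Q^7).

-2186

tr Q = -2 and det Q = -3, so the characteristic polynomial is λ² − (-2)λ + (-3) with roots -3 and 1.
Eigenvectors give P = [[-8, -3], [-3, -1]] with P⁻¹ = [[1, -3], [-3, 8]], and Q = P·diag(-3, 1)·P⁻¹.
Then Q^7 = P·diag(-2187, 1)·P⁻¹ = [[17496, -3], [6561, -1]] · [[1, -3], [-3, 8]] = [[17505, -52512], [6564, -19691]].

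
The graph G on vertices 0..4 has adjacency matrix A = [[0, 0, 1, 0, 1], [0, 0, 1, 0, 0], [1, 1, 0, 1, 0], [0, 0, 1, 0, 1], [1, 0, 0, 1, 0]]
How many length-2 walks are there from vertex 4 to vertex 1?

The number of length-2 walks from vertex 4 to vertex 1 is entry (4,1) of A², where A is the adjacency matrix.
A² = [[2, 1, 0, 2, 0], [1, 1, 0, 1, 0], [0, 0, 3, 0, 2], [2, 1, 0, 2, 0], [0, 0, 2, 0, 2]]

0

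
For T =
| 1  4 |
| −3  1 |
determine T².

[[−11, 8], [−6, −11]]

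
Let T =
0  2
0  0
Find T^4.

[[0, 0], [0, 0]]

T is strictly triangular, hence nilpotent: T^2 = 0, so T^4 = 0.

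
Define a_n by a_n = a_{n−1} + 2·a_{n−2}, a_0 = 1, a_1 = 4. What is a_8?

With companion matrix C = [[1, 2], [1, 0]], [a_n, a_{n−1}]ᵀ = C·[a_{n−1}, a_{n−2}]ᵀ, so [a_8, a_7]ᵀ = C⁷·[a_1, a_0]ᵀ.
C⁷ = [[85, 86], [43, 42]], giving [a_8, a_7]ᵀ = [[426], [214]].

426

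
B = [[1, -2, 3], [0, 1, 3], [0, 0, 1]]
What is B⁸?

B = I + N where N = [[0, -2, 3], [0, 0, 3], [0, 0, 0]] is strictly upper-triangular, so N³ = 0.
(I + N)⁸ = I + 8·N + 28·N² = [[1, -16, -144], [0, 1, 24], [0, 0, 1]].

[[1, -16, -144], [0, 1, 24], [0, 0, 1]]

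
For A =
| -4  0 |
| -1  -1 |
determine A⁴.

[[256, 0], [85, 1]]

A² = [[16, 0], [5, 1]]
A³ = [[-64, 0], [-21, -1]]
A⁴ = [[256, 0], [85, 1]]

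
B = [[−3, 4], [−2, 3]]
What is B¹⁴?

[[1, 0], [0, 1]]

B² = I (check: tr B = 0 and det B = −1), so B¹⁴ = I since 14 is even.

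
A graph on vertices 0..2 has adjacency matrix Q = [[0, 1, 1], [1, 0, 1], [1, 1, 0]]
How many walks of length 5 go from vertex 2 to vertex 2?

The number of length-5 walks from vertex 2 to vertex 2 is entry (2,2) of Q^5, where Q is the adjacency matrix.
Q^2 = [[2, 1, 1], [1, 2, 1], [1, 1, 2]]
Q^3 = [[2, 3, 3], [3, 2, 3], [3, 3, 2]]
Q^4 = [[6, 5, 5], [5, 6, 5], [5, 5, 6]]
Q^5 = [[10, 11, 11], [11, 10, 11], [11, 11, 10]]

10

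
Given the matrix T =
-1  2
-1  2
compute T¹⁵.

[[-1, 2], [-1, 2]]

T² = T (a projection; rank 1, trace 1), so T¹⁵ = T.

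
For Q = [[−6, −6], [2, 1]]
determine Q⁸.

tr Q = −5 and det Q = 6, so the characteristic polynomial is λ² − (−5)λ + (6) with roots −3 and −2.
Eigenvectors give P = [[−2, −3], [1, 2]] with P⁻¹ = [[−2, −3], [1, 2]], and Q = P·diag(−3, −2)·P⁻¹.
Then Q⁸ = P·diag(6561, 256)·P⁻¹ = [[−13122, −768], [6561, 512]] · [[−2, −3], [1, 2]] = [[25476, 37830], [−12610, −18659]].

[[25476, 37830], [−12610, −18659]]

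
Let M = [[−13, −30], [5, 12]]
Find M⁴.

tr M = −1 and det M = −6, so the characteristic polynomial is λ² − (−1)λ + (−6) with roots −3 and 2.
Eigenvectors give P = [[3, −2], [−1, 1]] with P⁻¹ = [[1, 2], [1, 3]], and M = P·diag(−3, 2)·P⁻¹.
Then M⁴ = P·diag(81, 16)·P⁻¹ = [[243, −32], [−81, 16]] · [[1, 2], [1, 3]] = [[211, 390], [−65, −114]].

[[211, 390], [−65, −114]]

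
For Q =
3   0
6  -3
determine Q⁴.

tr Q = 0 and det Q = -9, so the characteristic polynomial is λ² − (0)λ + (-9) with roots -3 and 3.
Eigenvectors give P = [[0, -1], [-1, -1]] with P⁻¹ = [[1, -1], [-1, 0]], and Q = P·diag(-3, 3)·P⁻¹.
Then Q⁴ = P·diag(81, 81)·P⁻¹ = [[0, -81], [-81, -81]] · [[1, -1], [-1, 0]] = [[81, 0], [0, 81]].

[[81, 0], [0, 81]]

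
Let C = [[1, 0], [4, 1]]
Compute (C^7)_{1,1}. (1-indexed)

C = I + N where N = [[0, 0], [4, 0]] is strictly lower-triangular, so N^2 = 0.
(I + N)^7 = I + 7·N = [[1, 0], [28, 1]].

1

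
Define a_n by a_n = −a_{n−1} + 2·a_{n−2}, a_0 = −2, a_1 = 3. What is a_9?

853

With companion matrix B = [[−1, 2], [1, 0]], [a_n, a_{n−1}]ᵀ = B·[a_{n−1}, a_{n−2}]ᵀ, so [a_9, a_8]ᵀ = B^8·[a_1, a_0]ᵀ.
B^8 = [[171, −170], [−85, 86]], giving [a_9, a_8]ᵀ = [[853], [−427]].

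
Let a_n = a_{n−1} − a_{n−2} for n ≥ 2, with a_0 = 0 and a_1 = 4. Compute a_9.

With companion matrix A = [[1, −1], [1, 0]], [a_n, a_{n−1}]ᵀ = A·[a_{n−1}, a_{n−2}]ᵀ, so [a_9, a_8]ᵀ = A^8·[a_1, a_0]ᵀ.
A^8 = [[0, −1], [1, −1]], giving [a_9, a_8]ᵀ = [[0], [4]].

0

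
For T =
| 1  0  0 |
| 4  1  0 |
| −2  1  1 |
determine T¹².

T = I + N where N = [[0, 0, 0], [4, 0, 0], [−2, 1, 0]] is strictly lower-triangular, so N³ = 0.
(I + N)¹² = I + 12·N + 66·N² = [[1, 0, 0], [48, 1, 0], [240, 12, 1]].

[[1, 0, 0], [48, 1, 0], [240, 12, 1]]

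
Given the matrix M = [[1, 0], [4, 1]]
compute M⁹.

[[1, 0], [36, 1]]

M = I + N where N = [[0, 0], [4, 0]] is strictly lower-triangular, so N² = 0.
(I + N)⁹ = I + 9·N = [[1, 0], [36, 1]].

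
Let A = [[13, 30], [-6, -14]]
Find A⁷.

[[517, 1290], [-258, -644]]

tr A = -1 and det A = -2, so the characteristic polynomial is λ² − (-1)λ + (-2) with roots -2 and 1.
Eigenvectors give P = [[-2, 5], [1, -2]] with P⁻¹ = [[2, 5], [1, 2]], and A = P·diag(-2, 1)·P⁻¹.
Then A⁷ = P·diag(-128, 1)·P⁻¹ = [[256, 5], [-128, -2]] · [[2, 5], [1, 2]] = [[517, 1290], [-258, -644]].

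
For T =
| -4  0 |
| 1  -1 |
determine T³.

[[-64, 0], [21, -1]]

T² = [[16, 0], [-5, 1]]
T³ = [[-64, 0], [21, -1]]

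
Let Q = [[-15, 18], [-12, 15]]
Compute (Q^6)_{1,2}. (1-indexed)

tr Q = 0 and det Q = -9, so the characteristic polynomial is λ² − (0)λ + (-9) with roots 3 and -3.
Eigenvectors give P = [[1, 3], [1, 2]] with P⁻¹ = [[-2, 3], [1, -1]], and Q = P·diag(3, -3)·P⁻¹.
Then Q^6 = P·diag(729, 729)·P⁻¹ = [[729, 2187], [729, 1458]] · [[-2, 3], [1, -1]] = [[729, 0], [0, 729]].

0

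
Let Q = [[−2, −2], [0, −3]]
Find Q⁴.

[[16, 130], [0, 81]]

Q² = [[4, 10], [0, 9]]
Q³ = [[−8, −38], [0, −27]]
Q⁴ = [[16, 130], [0, 81]]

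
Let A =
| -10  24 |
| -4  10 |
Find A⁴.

tr A = 0 and det A = -4, so the characteristic polynomial is λ² − (0)λ + (-4) with roots -2 and 2.
Eigenvectors give P = [[3, -2], [1, -1]] with P⁻¹ = [[1, -2], [1, -3]], and A = P·diag(-2, 2)·P⁻¹.
Then A⁴ = P·diag(16, 16)·P⁻¹ = [[48, -32], [16, -16]] · [[1, -2], [1, -3]] = [[16, 0], [0, 16]].

[[16, 0], [0, 16]]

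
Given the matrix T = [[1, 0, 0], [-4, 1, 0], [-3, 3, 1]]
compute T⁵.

T = I + N where N = [[0, 0, 0], [-4, 0, 0], [-3, 3, 0]] is strictly lower-triangular, so N³ = 0.
(I + N)⁵ = I + 5·N + 10·N² = [[1, 0, 0], [-20, 1, 0], [-135, 15, 1]].

[[1, 0, 0], [-20, 1, 0], [-135, 15, 1]]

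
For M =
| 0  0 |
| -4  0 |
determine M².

[[0, 0], [0, 0]]

M is strictly triangular, hence nilpotent: M² = 0, so M² = 0.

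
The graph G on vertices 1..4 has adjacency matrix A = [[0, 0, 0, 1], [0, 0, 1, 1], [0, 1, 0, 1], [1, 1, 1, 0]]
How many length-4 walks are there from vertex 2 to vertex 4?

The number of length-4 walks from vertex 2 to vertex 4 is entry (2,4) of A⁴, where A is the adjacency matrix.
A² = [[1, 1, 1, 0], [1, 2, 1, 1], [1, 1, 2, 1], [0, 1, 1, 3]]
A³ = [[0, 1, 1, 3], [1, 2, 3, 4], [1, 3, 2, 4], [3, 4, 4, 2]]
A⁴ = [[3, 4, 4, 2], [4, 7, 6, 6], [4, 6, 7, 6], [2, 6, 6, 11]]

6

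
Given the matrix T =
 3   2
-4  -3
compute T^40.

T² = I (check: tr T = 0 and det T = -1), so T^40 = I since 40 is even.

[[1, 0], [0, 1]]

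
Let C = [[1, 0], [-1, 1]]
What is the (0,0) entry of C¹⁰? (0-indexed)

C = I + N where N = [[0, 0], [-1, 0]] is strictly lower-triangular, so N² = 0.
(I + N)¹⁰ = I + 10·N = [[1, 0], [-10, 1]].

1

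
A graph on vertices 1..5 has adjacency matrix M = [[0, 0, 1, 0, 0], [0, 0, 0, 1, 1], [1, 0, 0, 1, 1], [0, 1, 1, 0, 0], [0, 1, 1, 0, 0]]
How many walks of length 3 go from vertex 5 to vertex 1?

The number of length-3 walks from vertex 5 to vertex 1 is entry (5,1) of M³, where M is the adjacency matrix.
M² = [[1, 0, 0, 1, 1], [0, 2, 2, 0, 0], [0, 2, 3, 0, 0], [1, 0, 0, 2, 2], [1, 0, 0, 2, 2]]
M³ = [[0, 2, 3, 0, 0], [2, 0, 0, 4, 4], [3, 0, 0, 5, 5], [0, 4, 5, 0, 0], [0, 4, 5, 0, 0]]

0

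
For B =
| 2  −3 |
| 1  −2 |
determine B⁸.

B² = I (check: tr B = 0 and det B = −1), so B⁸ = I since 8 is even.

[[1, 0], [0, 1]]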